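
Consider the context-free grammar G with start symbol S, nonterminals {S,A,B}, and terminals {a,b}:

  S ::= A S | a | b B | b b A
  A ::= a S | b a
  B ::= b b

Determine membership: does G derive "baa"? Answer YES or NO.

CNF form of G:
  S -> A S | T1 B | T1 X2 | a
  A -> T0 S | T1 T0
  B -> T1 T1
  T0 -> a
  T1 -> b
  X2 -> T1 A

CYK fill:
  cell(0,0) b: {T1}  orig:{}
  cell(1,1) a: {S,T0}  orig:{S}
  cell(2,2) a: {S,T0}  orig:{S}
  cell(0,1) ba: {A}
  cell(1,2) aa: {A}
  cell(0,2) baa: {S,X2}  orig:{S}

S ∈ T[0,2] ⇒ YES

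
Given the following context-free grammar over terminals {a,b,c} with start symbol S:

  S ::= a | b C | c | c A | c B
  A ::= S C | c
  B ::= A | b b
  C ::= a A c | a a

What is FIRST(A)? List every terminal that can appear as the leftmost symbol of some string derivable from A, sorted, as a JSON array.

FIRST sets, iterate to fixpoint:
[1]
  A via A→c: +{c}
  B via B→A: +{c}
  B via B→b b: +{b}
  C via C→a A c: +{a}
  S via S→a: +{a}
  S via S→b C: +{b}
  S via S→c: +{c}
  S: {a,b,c}  A: {c}  B: {b,c}  C: {a}
[2]
  A via A→S C: +{a,b}
  B via B→A: +{a}
  S: {a,b,c}  A: {a,b,c}  B: {a,b,c}  C: {a}
[3] (no change)
  S: {a,b,c}  A: {a,b,c}  B: {a,b,c}  C: {a}

FIRST(A) = ["a", "b", "c"]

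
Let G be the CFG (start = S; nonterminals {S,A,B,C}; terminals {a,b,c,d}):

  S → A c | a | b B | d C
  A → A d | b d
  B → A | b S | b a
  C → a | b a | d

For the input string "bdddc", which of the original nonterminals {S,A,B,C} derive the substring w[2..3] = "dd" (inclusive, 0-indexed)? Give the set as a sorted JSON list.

Convert to CNF:
  S -> A T3 | T0 C | T1 B | a
  A -> A T0 | T1 T0
  B -> A T0 | T1 S | T1 T0 | T1 T2
  C -> T1 T2 | a | d
  T0 -> d
  T1 -> b
  T2 -> a
  T3 -> c

Fill CYK table bottom-up, restricted to cells inside w[2..3]:
  T[2,2] 'd' = {C,T0}  orig:{C}
  T[3,3] 'd' = {C,T0}  orig:{C}
  T[2,3] 'dd' = {S}

Original NTs in T[2,3] deriving "dd": ["S"]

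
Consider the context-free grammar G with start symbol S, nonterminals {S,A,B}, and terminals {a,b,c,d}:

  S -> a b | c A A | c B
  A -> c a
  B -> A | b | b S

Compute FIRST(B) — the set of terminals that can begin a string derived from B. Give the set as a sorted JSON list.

Compute FIRST by fixpoint:
pass 1:
  A via A→c a: +{c}
  B via B→A: +{c}
  B via B→b: +{b}
  S via S→a b: +{a}
  S via S→c A A: +{c}
  S: {a,c}  A: {c}  B: {b,c}
pass 2: (no change)
  S: {a,c}  A: {c}  B: {b,c}

FIRST(B) = ["b", "c"]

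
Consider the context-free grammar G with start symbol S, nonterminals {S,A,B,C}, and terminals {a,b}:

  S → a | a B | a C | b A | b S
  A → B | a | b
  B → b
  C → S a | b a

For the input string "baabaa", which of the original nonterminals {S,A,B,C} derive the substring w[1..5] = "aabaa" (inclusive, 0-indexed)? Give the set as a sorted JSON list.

CNF form of G:
  S -> T0 B | T0 C | T1 A | T1 S | a
  A -> a | b
  B -> b
  C -> S T0 | T1 T0
  T0 -> a
  T1 -> b

Fill CYK table bottom-up, restricted to cells inside w[1..5]:
  T[1,1] 'a' = {A,S,T0}  orig:{A,S}
  T[2,2] 'a' = {A,S,T0}  orig:{A,S}
  T[3,3] 'b' = {A,B,T1}  orig:{A,B}
  T[4,4] 'a' = {A,S,T0}  orig:{A,S}
  T[5,5] 'a' = {A,S,T0}  orig:{A,S}
  T[1,2] 'aa' = {C}
  T[2,3] 'ab' = {S}
  T[3,4] 'ba' = {C,S}
  T[4,5] 'aa' = {C}
  T[1,3] 'aab' = ∅
  T[2,4] 'aba' = {C,S}
  T[3,5] 'baa' = {C}
  T[1,4] 'aaba' = {S}
  T[2,5] 'abaa' = {C,S}
  T[1,5] 'aabaa' = {C,S}

Original NTs in T[1,5] deriving "aabaa": ["C", "S"]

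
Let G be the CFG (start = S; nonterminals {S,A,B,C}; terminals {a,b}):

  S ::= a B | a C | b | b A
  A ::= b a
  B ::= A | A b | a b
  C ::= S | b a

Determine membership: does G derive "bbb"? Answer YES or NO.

Convert to CNF:
  S -> T0 A | T1 B | T1 C | b
  A -> T0 T1
  B -> A T0 | T0 T1 | T1 T0
  C -> T0 A | T0 T1 | T1 B | T1 C | b
  T0 -> b
  T1 -> a

Fill CYK table bottom-up:
  T[0,0] 'b' = {C,S,T0}  orig:{C,S}
  T[1,1] 'b' = {C,S,T0}  orig:{C,S}
  T[2,2] 'b' = {C,S,T0}  orig:{C,S}
  T[0,1] 'bb' = ∅
  T[1,2] 'bb' = ∅
  T[0,2] 'bbb' = ∅

S ∉ T[0,2] ⇒ NO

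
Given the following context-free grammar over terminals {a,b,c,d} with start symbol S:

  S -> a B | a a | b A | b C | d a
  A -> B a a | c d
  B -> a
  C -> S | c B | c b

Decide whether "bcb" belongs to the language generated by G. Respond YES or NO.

Convert to CNF:
  S -> T0 B | T0 T0 | T2 T0 | T3 A | T3 C
  A -> B X4 | T1 T2
  B -> a
  C -> T0 B | T0 T0 | T1 B | T1 T3 | T2 T0 | T3 A | T3 C
  T0 -> a
  T1 -> c
  T2 -> d
  T3 -> b
  X4 -> T0 T0

Fill CYK table bottom-up:
  cell(0,0) b: {T3}  orig:{}
  cell(1,1) c: {T1}  orig:{}
  cell(2,2) b: {T3}  orig:{}
  cell(0,1) bc: ∅
  cell(1,2) cb: {C}
  cell(0,2) bcb: {C,S}

S ∈ T[0,2] ⇒ YES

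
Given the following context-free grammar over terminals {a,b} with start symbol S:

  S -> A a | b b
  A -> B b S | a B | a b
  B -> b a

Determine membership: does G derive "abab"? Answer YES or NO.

Convert to CNF:
  S -> A T1 | T0 T0
  A -> B X2 | T1 B | T1 T0
  B -> T0 T1
  T0 -> b
  T1 -> a
  X2 -> T0 S

Fill CYK table bottom-up:
  [0..0]={T1}  "a"  orig:{}
  [1..1]={T0}  "b"  orig:{}
  [2..2]={T1}  "a"  orig:{}
  [3..3]={T0}  "b"  orig:{}
  [0..1]={A}  "ab"
  [1..2]={B}  "ba"
  [2..3]={A}  "ab"
  [0..2]={A,S}  "aba"
  [1..3]=∅  "bab"
  [0..3]=∅  "abab"

S ∉ T[0,3] ⇒ NO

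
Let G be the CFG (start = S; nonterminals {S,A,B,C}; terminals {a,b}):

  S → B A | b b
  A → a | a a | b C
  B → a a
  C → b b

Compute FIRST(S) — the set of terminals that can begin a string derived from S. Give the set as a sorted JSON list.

FIRST iteration:
round 1:
  A via A→a: +{a}
  A via A→b C: +{b}
  B via B→a a: +{a}
  C via C→b b: +{b}
  S via S→B A: +{a}
  S via S→b b: +{b}
  S: {a,b}  A: {a,b}  B: {a}  C: {b}
round 2: — fixpoint
  S: {a,b}  A: {a,b}  B: {a}  C: {b}

FIRST(S) = ["a", "b"]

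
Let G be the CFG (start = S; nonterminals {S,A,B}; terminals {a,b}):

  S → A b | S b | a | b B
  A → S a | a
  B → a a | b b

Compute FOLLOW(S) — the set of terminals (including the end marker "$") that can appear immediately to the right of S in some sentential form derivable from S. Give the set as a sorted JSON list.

Compute FIRST by fixpoint:
pass 1:
  A via A→a: +{a}
  B via B→a a: +{a}
  B via B→b b: +{b}
  S via S→A b: +{a}
  S via S→b B: +{b}
  FIRST(S)={a,b}  FIRST(A)={a}  FIRST(B)={a,b}
pass 2:
  A via A→S a: +{b}
  FIRST(S)={a,b}  FIRST(A)={a,b}  FIRST(B)={a,b}
pass 3: done
  FIRST(S)={a,b}  FIRST(A)={a,b}  FIRST(B)={a,b}

FOLLOW sets:
FOLLOW(S) := {$}
round 1:
  A→S a: FOLLOW(S) ⊇ FIRST(a) = {a}; new: +{a}
  S→A b: FOLLOW(A) ⊇ FIRST(b) = {b}; new: +{b}
  S→S b: FOLLOW(S) ⊇ FIRST(b) = {b}; new: +{b}
  S→b B: FOLLOW(B) ⊇ FOLLOW(S) ⊇ {$,a,b}; new: +{$,a,b}
  S: {$,a,b}  A: {b}  B: {$,a,b}
round 2: (stable)
  S: {$,a,b}  A: {b}  B: {$,a,b}

FOLLOW(S) = ["$", "a", "b"]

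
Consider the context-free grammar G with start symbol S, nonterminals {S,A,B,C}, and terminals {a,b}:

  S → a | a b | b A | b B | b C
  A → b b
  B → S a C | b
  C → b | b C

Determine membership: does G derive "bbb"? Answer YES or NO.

Convert to CNF:
  S -> T0 A | T0 B | T0 C | T1 T0 | a
  A -> T0 T0
  B -> S X2 | b
  C -> T0 C | b
  T0 -> b
  T1 -> a
  X2 -> T1 C

Fill CYK table bottom-up:
  T[0,0] 'b' = {B,C,T0}  orig:{B,C}
  T[1,1] 'b' = {B,C,T0}  orig:{B,C}
  T[2,2] 'b' = {B,C,T0}  orig:{B,C}
  T[0,1] 'bb' = {A,C,S}
  T[1,2] 'bb' = {A,C,S}
  T[0,2] 'bbb' = {C,S}

S ∈ T[0,2] ⇒ YES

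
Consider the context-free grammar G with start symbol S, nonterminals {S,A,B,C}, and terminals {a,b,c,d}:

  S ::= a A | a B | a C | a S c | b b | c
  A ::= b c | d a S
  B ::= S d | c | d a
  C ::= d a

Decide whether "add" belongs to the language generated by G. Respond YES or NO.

Convert to CNF:
  S -> T0 T0 | T3 A | T3 B | T3 C | T3 X5 | c
  A -> T0 T1 | T2 X4
  B -> S T2 | T2 T3 | c
  C -> T2 T3
  T0 -> b
  T1 -> c
  T2 -> d
  T3 -> a
  X4 -> T3 S
  X5 -> S T1

Fill CYK table bottom-up:
  [0..0]={T3}  "a"  orig:{}
  [1..1]={T2}  "d"  orig:{}
  [2..2]={T2}  "d"  orig:{}
  [0..1]=∅  "ad"
  [1..2]=∅  "dd"
  [0..2]=∅  "add"

S ∉ T[0,2] ⇒ NO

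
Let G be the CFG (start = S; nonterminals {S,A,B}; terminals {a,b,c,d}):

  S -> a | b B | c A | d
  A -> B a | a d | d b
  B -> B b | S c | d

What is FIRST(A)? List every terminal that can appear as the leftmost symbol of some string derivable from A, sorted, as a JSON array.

Compute FIRST by fixpoint:
round 1:
  A via A→a d: +{a}
  A via A→d b: +{d}
  B via B→d: +{d}
  S via S→a: +{a}
  S via S→b B: +{b}
  S via S→c A: +{c}
  S via S→d: +{d}
  FIRST[S]={a,b,c,d}  FIRST[A]={a,d}  FIRST[B]={d}
round 2:
  B via B→S c: +{a,b,c}
  FIRST[S]={a,b,c,d}  FIRST[A]={a,d}  FIRST[B]={a,b,c,d}
round 3:
  A via A→B a: +{b,c}
  FIRST[S]={a,b,c,d}  FIRST[A]={a,b,c,d}  FIRST[B]={a,b,c,d}
round 4: done
  FIRST[S]={a,b,c,d}  FIRST[A]={a,b,c,d}  FIRST[B]={a,b,c,d}

FIRST(A) = ["a", "b", "c", "d"]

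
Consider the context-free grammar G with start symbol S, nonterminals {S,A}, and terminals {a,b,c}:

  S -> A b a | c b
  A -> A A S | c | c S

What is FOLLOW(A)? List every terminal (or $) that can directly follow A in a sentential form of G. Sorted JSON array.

FIRST sets, iterate to fixpoint:
[1]
  A via A→c: +{c}
  S via S→A b a: +{c}
  FIRST[S]={c}  FIRST[A]={c}
[2] done
  FIRST[S]={c}  FIRST[A]={c}

FOLLOW sets:
FOLLOW(S) := {$}
[1]
  A→A A S: FOLLOW(A) ⊇ FIRST(A) = {c}; new: +{c}
  A→A A S: FOLLOW(S) ⊇ FOLLOW(A) ⊇ {c}; new: +{c}
  S→A b a: FOLLOW(A) ⊇ FIRST(b) = {b}; new: +{b}
  FOLLOW[S]={$,c}  FOLLOW[A]={b,c}
[2]
  A→A A S: FOLLOW(S) ⊇ FOLLOW(A) ⊇ {b,c}; new: +{b}
  FOLLOW[S]={$,b,c}  FOLLOW[A]={b,c}
[3] done
  FOLLOW[S]={$,b,c}  FOLLOW[A]={b,c}

FOLLOW(A) = ["b", "c"]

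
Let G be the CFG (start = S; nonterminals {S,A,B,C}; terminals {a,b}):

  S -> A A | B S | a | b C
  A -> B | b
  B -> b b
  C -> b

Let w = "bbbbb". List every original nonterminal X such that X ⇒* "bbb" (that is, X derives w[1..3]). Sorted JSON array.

Convert to CNF:
  S -> A A | B S | T0 C | a
  A -> T0 T0 | b
  B -> T0 T0
  C -> b
  T0 -> b

CYK fill, restricted to cells inside w[1..3]:
  cell(1,1) b: {A,C,T0}  orig:{A,C}
  cell(2,2) b: {A,C,T0}  orig:{A,C}
  cell(3,3) b: {A,C,T0}  orig:{A,C}
  cell(1,2) bb: {A,B,S}
  cell(2,3) bb: {A,B,S}
  cell(1,3) bbb: {S}

Original NTs in T[1,3] deriving "bbb": ["S"]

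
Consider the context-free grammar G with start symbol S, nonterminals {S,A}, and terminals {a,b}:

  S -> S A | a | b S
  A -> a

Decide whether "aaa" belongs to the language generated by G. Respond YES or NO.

CNF form of G:
  S -> S A | T0 S | a
  A -> a
  T0 -> b

Fill CYK table bottom-up:
  [0..0]={A,S}  "a"
  [1..1]={A,S}  "a"
  [2..2]={A,S}  "a"
  [0..1]={S}  "aa"
  [1..2]={S}  "aa"
  [0..2]={S}  "aaa"

S ∈ T[0,2] ⇒ YES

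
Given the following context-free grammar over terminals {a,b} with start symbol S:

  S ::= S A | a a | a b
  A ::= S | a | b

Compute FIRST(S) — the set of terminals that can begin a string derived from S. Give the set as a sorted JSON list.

Compute FIRST by fixpoint:
pass 1:
  A via A→a: +{a}
  A via A→b: +{b}
  S via S→a a: +{a}
  FIRST(S)={a}  FIRST(A)={a,b}
pass 2: done
  FIRST(S)={a}  FIRST(A)={a,b}

FIRST(S) = ["a"]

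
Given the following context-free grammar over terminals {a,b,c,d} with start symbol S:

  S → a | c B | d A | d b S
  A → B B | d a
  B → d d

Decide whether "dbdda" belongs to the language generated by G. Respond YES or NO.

CNF form of G:
  S -> T0 A | T0 X4 | T2 B | a
  A -> B B | T0 T1
  B -> T0 T0
  T0 -> d
  T1 -> a
  T2 -> c
  T3 -> b
  X4 -> T3 S

CYK table (by increasing span):
  T[0,0] 'd' = {T0}  orig:{}
  T[1,1] 'b' = {T3}  orig:{}
  T[2,2] 'd' = {T0}  orig:{}
  T[3,3] 'd' = {T0}  orig:{}
  T[4,4] 'a' = {S,T1}  orig:{S}
  T[0,1] 'db' = ∅
  T[1,2] 'bd' = ∅
  T[2,3] 'dd' = {B}
  T[3,4] 'da' = {A}
  T[0,2] 'dbd' = ∅
  T[1,3] 'bdd' = ∅
  T[2,4] 'dda' = {S}
  T[0,3] 'dbdd' = ∅
  T[1,4] 'bdda' = {X4}  orig:{}
  T[0,4] 'dbdda' = {S}

S ∈ T[0,4] ⇒ YES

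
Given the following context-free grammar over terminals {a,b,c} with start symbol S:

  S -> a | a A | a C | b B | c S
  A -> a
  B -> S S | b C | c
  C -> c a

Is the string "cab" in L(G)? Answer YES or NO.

CNF form of G:
  S -> T0 B | T1 S | T2 A | T2 C | a
  A -> a
  B -> S S | T0 C | c
  C -> T1 T2
  T0 -> b
  T1 -> c
  T2 -> a

Fill CYK table bottom-up:
  T[0,0] 'c' = {B,T1}  orig:{B}
  T[1,1] 'a' = {A,S,T2}  orig:{A,S}
  T[2,2] 'b' = {T0}  orig:{}
  T[0,1] 'ca' = {C,S}
  T[1,2] 'ab' = ∅
  T[0,2] 'cab' = ∅

S ∉ T[0,2] ⇒ NO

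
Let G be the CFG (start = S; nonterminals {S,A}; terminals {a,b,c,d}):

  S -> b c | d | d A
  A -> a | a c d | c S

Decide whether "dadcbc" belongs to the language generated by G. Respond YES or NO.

CNF form of G:
  S -> T2 A | T3 T1 | d
  A -> T0 X4 | T1 S | a
  T0 -> a
  T1 -> c
  T2 -> d
  T3 -> b
  X4 -> T1 T2

CYK table (by increasing span):
  cell(0,0) d: {S,T2}  orig:{S}
  cell(1,1) a: {A,T0}  orig:{A}
  cell(2,2) d: {S,T2}  orig:{S}
  cell(3,3) c: {T1}  orig:{}
  cell(4,4) b: {T3}  orig:{}
  cell(5,5) c: {T1}  orig:{}
  cell(0,1) da: {S}
  cell(1,2) ad: ∅
  cell(2,3) dc: ∅
  cell(3,4) cb: ∅
  cell(4,5) bc: {S}
  cell(0,2) dad: ∅
  cell(1,3) adc: ∅
  cell(2,4) dcb: ∅
  cell(3,5) cbc: {A}
  cell(0,3) dadc: ∅
  cell(1,4) adcb: ∅
  cell(2,5) dcbc: {S}
  cell(0,4) dadcb: ∅
  cell(1,5) adcbc: ∅
  cell(0,5) dadcbc: ∅

S ∉ T[0,5] ⇒ NO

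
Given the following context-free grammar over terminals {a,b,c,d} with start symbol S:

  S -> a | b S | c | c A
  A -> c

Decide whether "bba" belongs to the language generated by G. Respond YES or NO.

CNF form of G:
  S -> T0 S | T1 A | a | c
  A -> c
  T0 -> b
  T1 -> c

CYK table (by increasing span):
  cell(0,0) b: {T0}  orig:{}
  cell(1,1) b: {T0}  orig:{}
  cell(2,2) a: {S}
  cell(0,1) bb: ∅
  cell(1,2) ba: {S}
  cell(0,2) bba: {S}

S ∈ T[0,2] ⇒ YES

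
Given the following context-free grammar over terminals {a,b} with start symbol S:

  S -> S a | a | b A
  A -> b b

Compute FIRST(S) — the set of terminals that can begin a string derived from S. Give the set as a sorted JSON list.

FIRST sets, iterate to fixpoint:
iter 1:
  A via A→b b: +{b}
  S via S→a: +{a}
  S via S→b A: +{b}
  FIRST(S)={a,b}  FIRST(A)={b}
iter 2: done
  FIRST(S)={a,b}  FIRST(A)={b}

FIRST(S) = ["a", "b"]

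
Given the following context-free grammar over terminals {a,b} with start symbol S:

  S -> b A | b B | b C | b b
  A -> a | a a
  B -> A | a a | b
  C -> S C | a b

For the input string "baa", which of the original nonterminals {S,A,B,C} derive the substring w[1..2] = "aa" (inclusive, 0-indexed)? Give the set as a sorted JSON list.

Convert to CNF:
  S -> T1 A | T1 B | T1 C | T1 T1
  A -> T0 T0 | a
  B -> T0 T0 | a | b
  C -> S C | T0 T1
  T0 -> a
  T1 -> b

CYK fill, restricted to cells inside w[1..2]:
  T[1,1] 'a' = {A,B,T0}  orig:{A,B}
  T[2,2] 'a' = {A,B,T0}  orig:{A,B}
  T[1,2] 'aa' = {A,B}

Original NTs in T[1,2] deriving "aa": ["A", "B"]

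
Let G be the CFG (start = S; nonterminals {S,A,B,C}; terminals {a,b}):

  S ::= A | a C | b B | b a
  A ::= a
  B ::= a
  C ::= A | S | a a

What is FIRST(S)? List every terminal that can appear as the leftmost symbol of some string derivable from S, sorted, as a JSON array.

FIRST iteration:
round 1:
  A via A→a: +{a}
  B via B→a: +{a}
  C via C→A: +{a}
  S via S→A: +{a}
  S via S→b B: +{b}
  FIRST(S)={a,b}  FIRST(A)={a}  FIRST(B)={a}  FIRST(C)={a}
round 2:
  C via C→S: +{b}
  FIRST(S)={a,b}  FIRST(A)={a}  FIRST(B)={a}  FIRST(C)={a,b}
round 3: — fixpoint
  FIRST(S)={a,b}  FIRST(A)={a}  FIRST(B)={a}  FIRST(C)={a,b}

FIRST(S) = ["a", "b"]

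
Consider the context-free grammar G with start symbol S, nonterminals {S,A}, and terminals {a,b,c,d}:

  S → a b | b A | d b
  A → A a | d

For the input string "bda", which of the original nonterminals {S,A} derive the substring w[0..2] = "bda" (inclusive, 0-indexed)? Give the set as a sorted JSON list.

CNF form of G:
  S -> T0 T1 | T1 A | T2 T1
  A -> A T0 | d
  T0 -> a
  T1 -> b
  T2 -> d

Fill CYK table bottom-up, restricted to cells inside w[0..2]:
  [0..0]={T1}  "b"  orig:{}
  [1..1]={A,T2}  "d"  orig:{A}
  [2..2]={T0}  "a"  orig:{}
  [0..1]={S}  "bd"
  [1..2]={A}  "da"
  [0..2]={S}  "bda"

Original NTs in T[0,2] deriving "bda": ["S"]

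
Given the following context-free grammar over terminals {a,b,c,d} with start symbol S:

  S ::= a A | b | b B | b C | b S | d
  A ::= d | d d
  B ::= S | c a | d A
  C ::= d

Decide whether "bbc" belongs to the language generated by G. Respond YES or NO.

CNF form of G:
  S -> T1 A | T2 B | T2 C | T2 S | b | d
  A -> T0 T0 | d
  B -> T0 A | T1 A | T2 B | T2 C | T2 S | T3 T1 | b | d
  C -> d
  T0 -> d
  T1 -> a
  T2 -> b
  T3 -> c

CYK fill:
  T[0,0] 'b' = {B,S,T2}  orig:{B,S}
  T[1,1] 'b' = {B,S,T2}  orig:{B,S}
  T[2,2] 'c' = {T3}  orig:{}
  T[0,1] 'bb' = {B,S}
  T[1,2] 'bc' = ∅
  T[0,2] 'bbc' = ∅

S ∉ T[0,2] ⇒ NO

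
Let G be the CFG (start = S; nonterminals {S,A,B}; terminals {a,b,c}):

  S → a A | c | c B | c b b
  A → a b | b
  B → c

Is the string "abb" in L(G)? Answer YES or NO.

Convert to CNF:
  S -> T0 A | T2 B | T2 X3 | c
  A -> T0 T1 | b
  B -> c
  T0 -> a
  T1 -> b
  T2 -> c
  X3 -> T1 T1

CYK table (by increasing span):
  cell(0,0) a: {T0}  orig:{}
  cell(1,1) b: {A,T1}  orig:{A}
  cell(2,2) b: {A,T1}  orig:{A}
  cell(0,1) ab: {A,S}
  cell(1,2) bb: {X3}  orig:{}
  cell(0,2) abb: ∅

S ∉ T[0,2] ⇒ NO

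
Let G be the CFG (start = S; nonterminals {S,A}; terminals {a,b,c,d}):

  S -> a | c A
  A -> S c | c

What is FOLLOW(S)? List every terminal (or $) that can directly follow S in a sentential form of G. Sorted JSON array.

FIRST sets, iterate to fixpoint:
iter 1:
  A via A→c: +{c}
  S via S→a: +{a}
  S via S→c A: +{c}
  FIRST[S]={a,c}  FIRST[A]={c}
iter 2:
  A via A→S c: +{a}
  FIRST[S]={a,c}  FIRST[A]={a,c}
iter 3: — fixpoint
  FIRST[S]={a,c}  FIRST[A]={a,c}

FOLLOW iteration:
FOLLOW(S) := {$}
pass 1:
  A→S c: FOLLOW(S) ⊇ FIRST(c) = {c}; new: +{c}
  S→c A: FOLLOW(A) ⊇ FOLLOW(S) ⊇ {$,c}; new: +{$,c}
  S: {$,c}  A: {$,c}
pass 2: (stable)
  S: {$,c}  A: {$,c}

FOLLOW(S) = ["$", "c"]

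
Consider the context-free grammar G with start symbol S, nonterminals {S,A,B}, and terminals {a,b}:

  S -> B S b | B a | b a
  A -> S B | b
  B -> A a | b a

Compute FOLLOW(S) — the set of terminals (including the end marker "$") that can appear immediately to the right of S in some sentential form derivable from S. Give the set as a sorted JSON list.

FIRST sets, iterate to fixpoint:
iter 1:
  A via A→b: +{b}
  B via B→A a: +{b}
  S via S→B S b: +{b}
  FIRST(S)={b}  FIRST(A)={b}  FIRST(B)={b}
iter 2: (stable)
  FIRST(S)={b}  FIRST(A)={b}  FIRST(B)={b}

FOLLOW iteration:
FOLLOW(S) := {$}
[1]
  A→S B: FOLLOW(S) ⊇ FIRST(B) = {b}; new: +{b}
  B→A a: FOLLOW(A) ⊇ FIRST(a) = {a}; new: +{a}
  S→B S b: FOLLOW(B) ⊇ FIRST(S) = {b}; new: +{b}
  S→B a: FOLLOW(B) ⊇ FIRST(a) = {a}; new: +{a}
  FOLLOW[S]={$,b}  FOLLOW[A]={a}  FOLLOW[B]={a,b}
[2] — fixpoint
  FOLLOW[S]={$,b}  FOLLOW[A]={a}  FOLLOW[B]={a,b}

FOLLOW(S) = ["$", "b"]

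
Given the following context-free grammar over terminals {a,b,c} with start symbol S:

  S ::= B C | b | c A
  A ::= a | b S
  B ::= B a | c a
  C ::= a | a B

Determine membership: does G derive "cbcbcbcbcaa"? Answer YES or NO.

CNF form of G:
  S -> B C | T2 A | b
  A -> T0 S | a
  B -> B T1 | T2 T1
  C -> T1 B | a
  T0 -> b
  T1 -> a
  T2 -> c

CYK fill:
  cell(0,0) c: {T2}  orig:{}
  cell(1,1) b: {S,T0}  orig:{S}
  cell(2,2) c: {T2}  orig:{}
  cell(3,3) b: {S,T0}  orig:{S}
  cell(4,4) c: {T2}  orig:{}
  cell(5,5) b: {S,T0}  orig:{S}
  cell(6,6) c: {T2}  orig:{}
  cell(7,7) b: {S,T0}  orig:{S}
  cell(8,8) c: {T2}  orig:{}
  cell(9,9) a: {A,C,T1}  orig:{A,C}
  cell(10,10) a: {A,C,T1}  orig:{A,C}
  cell(0,1) cb: ∅
  cell(1,2) bc: ∅
  cell(2,3) cb: ∅
  cell(3,4) bc: ∅
  cell(4,5) cb: ∅
  cell(5,6) bc: ∅
  cell(6,7) cb: ∅
  cell(7,8) bc: ∅
  cell(8,9) ca: {B,S}
  cell(9,10) aa: ∅
  cell(0,2) cbc: ∅
  cell(1,3) bcb: ∅
  cell(2,4) cbc: ∅
  cell(3,5) bcb: ∅
  cell(4,6) cbc: ∅
  cell(5,7) bcb: ∅
  cell(6,8) cbc: ∅
  cell(7,9) bca: {A}
  cell(8,10) caa: {B,S}
  cell(0,3) cbcb: ∅
  cell(1,4) bcbc: ∅
  cell(2,5) cbcb: ∅
  cell(3,6) bcbc: ∅
  cell(4,7) cbcb: ∅
  cell(5,8) bcbc: ∅
  cell(6,9) cbca: {S}
  cell(7,10) bcaa: {A}
  cell(0,4) cbcbc: ∅
  cell(1,5) bcbcb: ∅
  cell(2,6) cbcbc: ∅
  cell(3,7) bcbcb: ∅
  cell(4,8) cbcbc: ∅
  cell(5,9) bcbca: {A}
  cell(6,10) cbcaa: {S}
  cell(0,5) cbcbcb: ∅
  cell(1,6) bcbcbc: ∅
  cell(2,7) cbcbcb: ∅
  cell(3,8) bcbcbc: ∅
  cell(4,9) cbcbca: {S}
  cell(5,10) bcbcaa: {A}
  cell(0,6) cbcbcbc: ∅
  cell(1,7) bcbcbcb: ∅
  cell(2,8) cbcbcbc: ∅
  cell(3,9) bcbcbca: {A}
  cell(4,10) cbcbcaa: {S}
  cell(0,7) cbcbcbcb: ∅
  cell(1,8) bcbcbcbc: ∅
  cell(2,9) cbcbcbca: {S}
  cell(3,10) bcbcbcaa: {A}
  cell(0,8) cbcbcbcbc: ∅
  cell(1,9) bcbcbcbca: {A}
  cell(2,10) cbcbcbcaa: {S}
  cell(0,9) cbcbcbcbca: {S}
  cell(1,10) bcbcbcbcaa: {A}
  cell(0,10) cbcbcbcbcaa: {S}

S ∈ T[0,10] ⇒ YES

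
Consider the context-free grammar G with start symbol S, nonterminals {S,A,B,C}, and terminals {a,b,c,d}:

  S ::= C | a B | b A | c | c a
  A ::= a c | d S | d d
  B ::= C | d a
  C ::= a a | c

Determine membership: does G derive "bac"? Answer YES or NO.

CNF form of G:
  S -> T0 B | T0 T0 | T1 T0 | T3 A | c
  A -> T0 T1 | T2 S | T2 T2
  B -> T0 T0 | T2 T0 | c
  C -> T0 T0 | c
  T0 -> a
  T1 -> c
  T2 -> d
  T3 -> b

Fill CYK table bottom-up:
  T[0,0] 'b' = {T3}  orig:{}
  T[1,1] 'a' = {T0}  orig:{}
  T[2,2] 'c' = {B,C,S,T1}  orig:{B,C,S}
  T[0,1] 'ba' = ∅
  T[1,2] 'ac' = {A,S}
  T[0,2] 'bac' = {S}

S ∈ T[0,2] ⇒ YES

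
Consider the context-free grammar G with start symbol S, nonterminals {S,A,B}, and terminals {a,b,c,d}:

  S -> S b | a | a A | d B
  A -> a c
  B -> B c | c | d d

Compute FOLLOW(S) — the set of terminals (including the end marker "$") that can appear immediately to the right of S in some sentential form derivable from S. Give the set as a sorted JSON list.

FIRST iteration:
round 1:
  A via A→a c: +{a}
  B via B→c: +{c}
  B via B→d d: +{d}
  S via S→a: +{a}
  S via S→d B: +{d}
  FIRST[S]={a,d}  FIRST[A]={a}  FIRST[B]={c,d}
round 2: done
  FIRST[S]={a,d}  FIRST[A]={a}  FIRST[B]={c,d}

Compute FOLLOW by fixpoint:
initialize: $ ∈ FOLLOW(S)
[1]
  B→B c: FOLLOW(B) ⊇ FIRST(c) = {c}; new: +{c}
  S→S b: FOLLOW(S) ⊇ FIRST(b) = {b}; new: +{b}
  S→a A: FOLLOW(A) ⊇ FOLLOW(S) ⊇ {$,b}; new: +{$,b}
  S→d B: FOLLOW(B) ⊇ FOLLOW(S) ⊇ {$,b}; new: +{$,b}
  FOLLOW[S]={$,b}  FOLLOW[A]={$,b}  FOLLOW[B]={$,b,c}
[2] — fixpoint
  FOLLOW[S]={$,b}  FOLLOW[A]={$,b}  FOLLOW[B]={$,b,c}

FOLLOW(S) = ["$", "b"]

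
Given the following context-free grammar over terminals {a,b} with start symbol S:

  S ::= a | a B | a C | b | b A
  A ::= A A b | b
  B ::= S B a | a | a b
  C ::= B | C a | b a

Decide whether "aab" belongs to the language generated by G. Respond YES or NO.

Convert to CNF:
  S -> T0 A | T1 B | T1 C | a | b
  A -> A X2 | b
  B -> S X3 | T1 T0 | a
  C -> C T1 | S X4 | T0 T1 | T1 T0 | a
  T0 -> b
  T1 -> a
  X2 -> A T0
  X3 -> B T1
  X4 -> B T1

CYK fill:
  cell(0,0) a: {B,C,S,T1}  orig:{B,C,S}
  cell(1,1) a: {B,C,S,T1}  orig:{B,C,S}
  cell(2,2) b: {A,S,T0}  orig:{A,S}
  cell(0,1) aa: {C,S,X3,X4}  orig:{C,S}
  cell(1,2) ab: {B,C}
  cell(0,2) aab: {S}

S ∈ T[0,2] ⇒ YES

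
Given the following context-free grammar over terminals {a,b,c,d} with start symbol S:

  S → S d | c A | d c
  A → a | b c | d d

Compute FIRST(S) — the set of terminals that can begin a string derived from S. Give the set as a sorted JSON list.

FIRST iteration:
pass 1:
  A via A→a: +{a}
  A via A→b c: +{b}
  A via A→d d: +{d}
  S via S→c A: +{c}
  S via S→d c: +{d}
  FIRST[S]={c,d}  FIRST[A]={a,b,d}
pass 2: — fixpoint
  FIRST[S]={c,d}  FIRST[A]={a,b,d}

FIRST(S) = ["c", "d"]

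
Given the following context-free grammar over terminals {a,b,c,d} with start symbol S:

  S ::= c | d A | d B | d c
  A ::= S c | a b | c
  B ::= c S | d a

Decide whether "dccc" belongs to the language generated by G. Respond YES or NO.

Convert to CNF:
  S -> T3 A | T3 B | T3 T0 | c
  A -> S T0 | T1 T2 | c
  B -> T0 S | T3 T1
  T0 -> c
  T1 -> a
  T2 -> b
  T3 -> d

CYK fill:
  [0..0]={T3}  "d"  orig:{}
  [1..1]={A,S,T0}  "c"  orig:{A,S}
  [2..2]={A,S,T0}  "c"  orig:{A,S}
  [3..3]={A,S,T0}  "c"  orig:{A,S}
  [0..1]={S}  "dc"
  [1..2]={A,B}  "cc"
  [2..3]={A,B}  "cc"
  [0..2]={A,S}  "dcc"
  [1..3]=∅  "ccc"
  [0..3]={A}  "dccc"

S ∉ T[0,3] ⇒ NO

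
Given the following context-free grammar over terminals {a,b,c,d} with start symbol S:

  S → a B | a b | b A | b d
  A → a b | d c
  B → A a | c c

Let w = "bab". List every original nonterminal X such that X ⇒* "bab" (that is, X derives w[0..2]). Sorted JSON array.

CNF form of G:
  S -> T0 B | T0 T1 | T1 A | T1 T2
  A -> T0 T1 | T2 T3
  B -> A T0 | T3 T3
  T0 -> a
  T1 -> b
  T2 -> d
  T3 -> c

CYK table (by increasing span), restricted to cells inside w[0..2]:
  [0..0]={T1}  "b"  orig:{}
  [1..1]={T0}  "a"  orig:{}
  [2..2]={T1}  "b"  orig:{}
  [0..1]=∅  "ba"
  [1..2]={A,S}  "ab"
  [0..2]={S}  "bab"

Original NTs in T[0,2] deriving "bab": ["S"]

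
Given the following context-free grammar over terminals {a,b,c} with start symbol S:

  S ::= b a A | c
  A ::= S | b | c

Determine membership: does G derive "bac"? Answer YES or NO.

CNF form of G:
  S -> T0 X3 | c
  A -> T0 X2 | b | c
  T0 -> b
  T1 -> a
  X2 -> T1 A
  X3 -> T1 A

CYK table (by increasing span):
  T[0,0] 'b' = {A,T0}  orig:{A}
  T[1,1] 'a' = {T1}  orig:{}
  T[2,2] 'c' = {A,S}
  T[0,1] 'ba' = ∅
  T[1,2] 'ac' = {X2,X3}  orig:{}
  T[0,2] 'bac' = {A,S}

S ∈ T[0,2] ⇒ YES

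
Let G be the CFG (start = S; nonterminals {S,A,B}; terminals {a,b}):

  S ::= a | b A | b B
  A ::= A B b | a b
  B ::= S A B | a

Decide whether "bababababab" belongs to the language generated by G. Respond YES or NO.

CNF form of G:
  S -> T0 A | T0 B | a
  A -> A X2 | T1 T0
  B -> S X3 | a
  T0 -> b
  T1 -> a
  X2 -> B T0
  X3 -> A B

CYK table (by increasing span):
  cell(0,0) b: {T0}  orig:{}
  cell(1,1) a: {B,S,T1}  orig:{B,S}
  cell(2,2) b: {T0}  orig:{}
  cell(3,3) a: {B,S,T1}  orig:{B,S}
  cell(4,4) b: {T0}  orig:{}
  cell(5,5) a: {B,S,T1}  orig:{B,S}
  cell(6,6) b: {T0}  orig:{}
  cell(7,7) a: {B,S,T1}  orig:{B,S}
  cell(8,8) b: {T0}  orig:{}
  cell(9,9) a: {B,S,T1}  orig:{B,S}
  cell(10,10) b: {T0}  orig:{}
  cell(0,1) ba: {S}
  cell(1,2) ab: {A,X2}  orig:{A}
  cell(2,3) ba: {S}
  cell(3,4) ab: {A,X2}  orig:{A}
  cell(4,5) ba: {S}
  cell(5,6) ab: {A,X2}  orig:{A}
  cell(6,7) ba: {S}
  cell(7,8) ab: {A,X2}  orig:{A}
  cell(8,9) ba: {S}
  cell(9,10) ab: {A,X2}  orig:{A}
  cell(0,2) bab: {S}
  cell(1,3) aba: {X3}  orig:{}
  cell(2,4) bab: {S}
  cell(3,5) aba: {X3}  orig:{}
  cell(4,6) bab: {S}
  cell(5,7) aba: {X3}  orig:{}
  cell(6,8) bab: {S}
  cell(7,9) aba: {X3}  orig:{}
  cell(8,10) bab: {S}
  cell(0,3) baba: ∅
  cell(1,4) abab: {A}
  cell(2,5) baba: ∅
  cell(3,6) abab: {A}
  cell(4,7) baba: ∅
  cell(5,8) abab: {A}
  cell(6,9) baba: ∅
  cell(7,10) abab: {A}
  cell(0,4) babab: {S}
  cell(1,5) ababa: {X3}  orig:{}
  cell(2,6) babab: {S}
  cell(3,7) ababa: {X3}  orig:{}
  cell(4,8) babab: {S}
  cell(5,9) ababa: {X3}  orig:{}
  cell(6,10) babab: {S}
  cell(0,5) bababa: {B}
  cell(1,6) ababab: {A}
  cell(2,7) bababa: {B}
  cell(3,8) ababab: {A}
  cell(4,9) bababa: {B}
  cell(5,10) ababab: {A}
  cell(0,6) bababab: {S,X2}  orig:{S}
  cell(1,7) abababa: {X3}  orig:{}
  cell(2,8) bababab: {S,X2}  orig:{S}
  cell(3,9) abababa: {X3}  orig:{}
  cell(4,10) bababab: {S,X2}  orig:{S}
  cell(0,7) babababa: {B}
  cell(1,8) abababab: {A}
  cell(2,9) babababa: {B}
  cell(3,10) abababab: {A}
  cell(0,8) babababab: {S,X2}  orig:{S}
  cell(1,9) ababababa: {X3}  orig:{}
  cell(2,10) babababab: {S,X2}  orig:{S}
  cell(0,9) bababababa: {B}
  cell(1,10) ababababab: {A}
  cell(0,10) bababababab: {S,X2}  orig:{S}

S ∈ T[0,10] ⇒ YES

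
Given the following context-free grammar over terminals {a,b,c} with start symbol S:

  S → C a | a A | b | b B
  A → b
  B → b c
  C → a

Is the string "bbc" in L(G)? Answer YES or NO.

CNF form of G:
  S -> C T2 | T0 B | T2 A | b
  A -> b
  B -> T0 T1
  C -> a
  T0 -> b
  T1 -> c
  T2 -> a

Fill CYK table bottom-up:
  T[0,0] 'b' = {A,S,T0}  orig:{A,S}
  T[1,1] 'b' = {A,S,T0}  orig:{A,S}
  T[2,2] 'c' = {T1}  orig:{}
  T[0,1] 'bb' = ∅
  T[1,2] 'bc' = {B}
  T[0,2] 'bbc' = {S}

S ∈ T[0,2] ⇒ YES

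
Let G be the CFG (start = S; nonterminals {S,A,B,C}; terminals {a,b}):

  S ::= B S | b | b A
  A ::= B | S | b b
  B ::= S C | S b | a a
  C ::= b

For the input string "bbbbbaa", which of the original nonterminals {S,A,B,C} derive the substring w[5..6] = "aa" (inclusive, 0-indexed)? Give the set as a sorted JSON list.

Convert to CNF:
  S -> B S | T0 A | b
  A -> B S | S C | S T0 | T0 A | T0 T0 | T1 T1 | b
  B -> S C | S T0 | T1 T1
  C -> b
  T0 -> b
  T1 -> a

CYK table (by increasing span) — only the sub-triangle for w[5..6]:
  [5..5]={T1}  "a"  orig:{}
  [6..6]={T1}  "a"  orig:{}
  [5..6]={A,B}  "aa"

Original NTs in T[5,6] deriving "aa": ["A", "B"]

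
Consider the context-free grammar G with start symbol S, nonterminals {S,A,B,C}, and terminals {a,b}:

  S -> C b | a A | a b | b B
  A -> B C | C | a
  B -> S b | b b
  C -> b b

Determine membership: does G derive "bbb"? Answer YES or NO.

Convert to CNF:
  S -> C T0 | T0 B | T1 A | T1 T0
  A -> B C | T0 T0 | a
  B -> S T0 | T0 T0
  C -> T0 T0
  T0 -> b
  T1 -> a

CYK table (by increasing span):
  [0..0]={T0}  "b"  orig:{}
  [1..1]={T0}  "b"  orig:{}
  [2..2]={T0}  "b"  orig:{}
  [0..1]={A,B,C}  "bb"
  [1..2]={A,B,C}  "bb"
  [0..2]={S}  "bbb"

S ∈ T[0,2] ⇒ YES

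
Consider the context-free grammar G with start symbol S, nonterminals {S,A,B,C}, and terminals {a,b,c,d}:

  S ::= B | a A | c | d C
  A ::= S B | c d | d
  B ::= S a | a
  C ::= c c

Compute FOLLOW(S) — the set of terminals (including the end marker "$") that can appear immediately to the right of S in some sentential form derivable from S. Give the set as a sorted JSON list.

Compute FIRST by fixpoint:
iter 1:
  A via A→c d: +{c}
  A via A→d: +{d}
  B via B→a: +{a}
  C via C→c c: +{c}
  S via S→B: +{a}
  S via S→c: +{c}
  S via S→d C: +{d}
  FIRST[S]={a,c,d}  FIRST[A]={c,d}  FIRST[B]={a}  FIRST[C]={c}
iter 2:
  A via A→S B: +{a}
  B via B→S a: +{c,d}
  FIRST[S]={a,c,d}  FIRST[A]={a,c,d}  FIRST[B]={a,c,d}  FIRST[C]={c}
iter 3: — fixpoint
  FIRST[S]={a,c,d}  FIRST[A]={a,c,d}  FIRST[B]={a,c,d}  FIRST[C]={c}

Compute FOLLOW by fixpoint:
seed FOLLOW(S) with $
iter 1:
  A→S B: FOLLOW(S) ⊇ FIRST(B) = {a,c,d}; new: +{a,c,d}
  S→B: FOLLOW(B) ⊇ FOLLOW(S) ⊇ {$,a,c,d}; new: +{$,a,c,d}
  S→a A: FOLLOW(A) ⊇ FOLLOW(S) ⊇ {$,a,c,d}; new: +{$,a,c,d}
  S→d C: FOLLOW(C) ⊇ FOLLOW(S) ⊇ {$,a,c,d}; new: +{$,a,c,d}
  FOLLOW(S)={$,a,c,d}  FOLLOW(A)={$,a,c,d}  FOLLOW(B)={$,a,c,d}  FOLLOW(C)={$,a,c,d}
iter 2: done
  FOLLOW(S)={$,a,c,d}  FOLLOW(A)={$,a,c,d}  FOLLOW(B)={$,a,c,d}  FOLLOW(C)={$,a,c,d}

FOLLOW(S) = ["$", "a", "c", "d"]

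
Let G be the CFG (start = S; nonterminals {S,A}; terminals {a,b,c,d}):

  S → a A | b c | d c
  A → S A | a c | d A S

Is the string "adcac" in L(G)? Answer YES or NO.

Convert to CNF:
  S -> T0 A | T2 T1 | T3 T1
  A -> S A | T0 T1 | T2 X4
  T0 -> a
  T1 -> c
  T2 -> d
  T3 -> b
  X4 -> A S

Fill CYK table bottom-up:
  T[0,0] 'a' = {T0}  orig:{}
  T[1,1] 'd' = {T2}  orig:{}
  T[2,2] 'c' = {T1}  orig:{}
  T[3,3] 'a' = {T0}  orig:{}
  T[4,4] 'c' = {T1}  orig:{}
  T[0,1] 'ad' = ∅
  T[1,2] 'dc' = {S}
  T[2,3] 'ca' = ∅
  T[3,4] 'ac' = {A}
  T[0,2] 'adc' = ∅
  T[1,3] 'dca' = ∅
  T[2,4] 'cac' = ∅
  T[0,3] 'adca' = ∅
  T[1,4] 'dcac' = {A}
  T[0,4] 'adcac' = {S}

S ∈ T[0,4] ⇒ YES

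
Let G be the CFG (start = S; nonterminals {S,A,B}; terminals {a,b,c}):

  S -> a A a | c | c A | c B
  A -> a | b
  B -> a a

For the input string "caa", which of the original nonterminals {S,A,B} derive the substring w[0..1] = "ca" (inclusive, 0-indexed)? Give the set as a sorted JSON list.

Convert to CNF:
  S -> T0 X2 | T1 A | T1 B | c
  A -> a | b
  B -> T0 T0
  T0 -> a
  T1 -> c
  X2 -> A T0

Fill CYK table bottom-up, restricted to cells inside w[0..1]:
  cell(0,0) c: {S,T1}  orig:{S}
  cell(1,1) a: {A,T0}  orig:{A}
  cell(0,1) ca: {S}

Original NTs in T[0,1] deriving "ca": ["S"]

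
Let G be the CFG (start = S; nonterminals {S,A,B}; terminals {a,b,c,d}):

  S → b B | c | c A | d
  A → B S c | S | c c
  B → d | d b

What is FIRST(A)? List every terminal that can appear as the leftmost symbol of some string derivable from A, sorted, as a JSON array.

FIRST iteration:
[1]
  A via A→c c: +{c}
  B via B→d: +{d}
  S via S→b B: +{b}
  S via S→c: +{c}
  S via S→d: +{d}
  FIRST(S)={b,c,d}  FIRST(A)={c}  FIRST(B)={d}
[2]
  A via A→B S c: +{d}
  A via A→S: +{b}
  FIRST(S)={b,c,d}  FIRST(A)={b,c,d}  FIRST(B)={d}
[3] (stable)
  FIRST(S)={b,c,d}  FIRST(A)={b,c,d}  FIRST(B)={d}

FIRST(A) = ["b", "c", "d"]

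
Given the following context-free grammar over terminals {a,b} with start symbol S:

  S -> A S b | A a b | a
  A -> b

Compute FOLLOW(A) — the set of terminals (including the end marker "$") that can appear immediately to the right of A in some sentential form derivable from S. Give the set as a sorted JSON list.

Compute FIRST by fixpoint:
[1]
  A via A→b: +{b}
  S via S→A S b: +{b}
  S via S→a: +{a}
  FIRST(S)={a,b}  FIRST(A)={b}
[2] (stable)
  FIRST(S)={a,b}  FIRST(A)={b}

Compute FOLLOW by fixpoint:
initialize: $ ∈ FOLLOW(S)
round 1:
  S→A S b: FOLLOW(A) ⊇ FIRST(S) = {a,b}; new: +{a,b}
  S→A S b: FOLLOW(S) ⊇ FIRST(b) = {b}; new: +{b}
  FOLLOW[S]={$,b}  FOLLOW[A]={a,b}
round 2: — fixpoint
  FOLLOW[S]={$,b}  FOLLOW[A]={a,b}

FOLLOW(A) = ["a", "b"]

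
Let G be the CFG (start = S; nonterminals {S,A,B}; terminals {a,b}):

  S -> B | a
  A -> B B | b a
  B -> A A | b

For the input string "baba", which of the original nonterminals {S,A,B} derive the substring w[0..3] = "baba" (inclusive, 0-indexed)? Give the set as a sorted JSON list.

Convert to CNF:
  S -> A A | a | b
  A -> B B | T0 T1
  B -> A A | b
  T0 -> b
  T1 -> a

CYK table (by increasing span), restricted to cells inside w[0..3]:
  [0..0]={B,S,T0}  "b"  orig:{B,S}
  [1..1]={S,T1}  "a"  orig:{S}
  [2..2]={B,S,T0}  "b"  orig:{B,S}
  [3..3]={S,T1}  "a"  orig:{S}
  [0..1]={A}  "ba"
  [1..2]=∅  "ab"
  [2..3]={A}  "ba"
  [0..2]=∅  "bab"
  [1..3]=∅  "aba"
  [0..3]={B,S}  "baba"

Original NTs in T[0,3] deriving "baba": ["B", "S"]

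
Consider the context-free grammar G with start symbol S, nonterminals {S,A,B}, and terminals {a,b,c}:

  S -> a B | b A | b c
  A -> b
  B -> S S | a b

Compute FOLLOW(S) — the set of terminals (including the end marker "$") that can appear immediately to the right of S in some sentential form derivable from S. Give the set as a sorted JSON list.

FIRST sets, iterate to fixpoint:
pass 1:
  A via A→b: +{b}
  B via B→a b: +{a}
  S via S→a B: +{a}
  S via S→b A: +{b}
  S: {a,b}  A: {b}  B: {a}
pass 2:
  B via B→S S: +{b}
  S: {a,b}  A: {b}  B: {a,b}
pass 3: done
  S: {a,b}  A: {b}  B: {a,b}

Compute FOLLOW by fixpoint:
initialize: $ ∈ FOLLOW(S)
pass 1:
  B→S S: FOLLOW(S) ⊇ FIRST(S) = {a,b}; new: +{a,b}
  S→a B: FOLLOW(B) ⊇ FOLLOW(S) ⊇ {$,a,b}; new: +{$,a,b}
  S→b A: FOLLOW(A) ⊇ FOLLOW(S) ⊇ {$,a,b}; new: +{$,a,b}
  FOLLOW[S]={$,a,b}  FOLLOW[A]={$,a,b}  FOLLOW[B]={$,a,b}
pass 2: (stable)
  FOLLOW[S]={$,a,b}  FOLLOW[A]={$,a,b}  FOLLOW[B]={$,a,b}

FOLLOW(S) = ["$", "a", "b"]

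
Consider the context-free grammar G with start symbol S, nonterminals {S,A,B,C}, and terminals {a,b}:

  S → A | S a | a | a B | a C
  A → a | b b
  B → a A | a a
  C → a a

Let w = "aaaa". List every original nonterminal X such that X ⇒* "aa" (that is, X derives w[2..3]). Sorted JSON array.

Convert to CNF:
  S -> S T1 | T0 T0 | T1 B | T1 C | a
  A -> T0 T0 | a
  B -> T1 A | T1 T1
  C -> T1 T1
  T0 -> b
  T1 -> a

Fill CYK table bottom-up (cells [i..j] with 2 ≤ i ≤ j ≤ 3 only):
  [2..2]={A,S,T1}  "a"  orig:{A,S}
  [3..3]={A,S,T1}  "a"  orig:{A,S}
  [2..3]={B,C,S}  "aa"

Original NTs in T[2,3] deriving "aa": ["B", "C", "S"]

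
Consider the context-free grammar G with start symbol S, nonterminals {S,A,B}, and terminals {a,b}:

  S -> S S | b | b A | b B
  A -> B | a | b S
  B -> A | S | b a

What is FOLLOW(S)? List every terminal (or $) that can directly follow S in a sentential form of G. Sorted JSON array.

FIRST iteration:
[1]
  A via A→a: +{a}
  A via A→b S: +{b}
  B via B→A: +{a,b}
  S via S→b: +{b}
  FIRST(S)={b}  FIRST(A)={a,b}  FIRST(B)={a,b}
[2] — fixpoint
  FIRST(S)={b}  FIRST(A)={a,b}  FIRST(B)={a,b}

Compute FOLLOW by fixpoint:
FOLLOW(S) := {$}
round 1:
  S→S S: FOLLOW(S) ⊇ FIRST(S) = {b}; new: +{b}
  S→b A: FOLLOW(A) ⊇ FOLLOW(S) ⊇ {$,b}; new: +{$,b}
  S→b B: FOLLOW(B) ⊇ FOLLOW(S) ⊇ {$,b}; new: +{$,b}
  FOLLOW[S]={$,b}  FOLLOW[A]={$,b}  FOLLOW[B]={$,b}
round 2: done
  FOLLOW[S]={$,b}  FOLLOW[A]={$,b}  FOLLOW[B]={$,b}

FOLLOW(S) = ["$", "b"]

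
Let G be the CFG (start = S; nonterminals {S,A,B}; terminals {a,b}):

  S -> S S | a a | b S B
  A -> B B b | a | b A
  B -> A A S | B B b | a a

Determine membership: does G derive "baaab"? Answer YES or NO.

Convert to CNF:
  S -> S S | T0 X5 | T1 T1
  A -> B X2 | T0 A | a
  B -> A X3 | B X4 | T1 T1
  T0 -> b
  T1 -> a
  X2 -> B T0
  X3 -> A S
  X4 -> B T0
  X5 -> S B

CYK table (by increasing span):
  [0..0]={T0}  "b"  orig:{}
  [1..1]={A,T1}  "a"  orig:{A}
  [2..2]={A,T1}  "a"  orig:{A}
  [3..3]={A,T1}  "a"  orig:{A}
  [4..4]={T0}  "b"  orig:{}
  [0..1]={A}  "ba"
  [1..2]={B,S}  "aa"
  [2..3]={B,S}  "aa"
  [3..4]=∅  "ab"
  [0..2]=∅  "baa"
  [1..3]={X3}  "aaa"  orig:{}
  [2..4]={X2,X4}  "aab"  orig:{}
  [0..3]={X3}  "baaa"  orig:{}
  [1..4]=∅  "aaab"
  [0..4]=∅  "baaab"

S ∉ T[0,4] ⇒ NO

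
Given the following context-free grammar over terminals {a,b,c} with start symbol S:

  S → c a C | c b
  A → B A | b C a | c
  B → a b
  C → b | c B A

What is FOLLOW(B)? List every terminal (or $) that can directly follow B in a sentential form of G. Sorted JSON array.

FIRST iteration:
round 1:
  A via A→b C a: +{b}
  A via A→c: +{c}
  B via B→a b: +{a}
  C via C→b: +{b}
  C via C→c B A: +{c}
  S via S→c a C: +{c}
  S: {c}  A: {b,c}  B: {a}  C: {b,c}
round 2:
  A via A→B A: +{a}
  S: {c}  A: {a,b,c}  B: {a}  C: {b,c}
round 3: done
  S: {c}  A: {a,b,c}  B: {a}  C: {b,c}

FOLLOW iteration:
FOLLOW(S) := {$}
round 1:
  A→B A: FOLLOW(B) ⊇ FIRST(A) = {a,b,c}; new: +{a,b,c}
  A→b C a: FOLLOW(C) ⊇ FIRST(a) = {a}; new: +{a}
  C→c B A: FOLLOW(A) ⊇ FOLLOW(C) ⊇ {a}; new: +{a}
  S→c a C: FOLLOW(C) ⊇ FOLLOW(S) ⊇ {$}; new: +{$}
  FOLLOW(S)={$}  FOLLOW(A)={a}  FOLLOW(B)={a,b,c}  FOLLOW(C)={$,a}
round 2:
  C→c B A: FOLLOW(A) ⊇ FOLLOW(C) ⊇ {$,a}; new: +{$}
  FOLLOW(S)={$}  FOLLOW(A)={$,a}  FOLLOW(B)={a,b,c}  FOLLOW(C)={$,a}
round 3: (stable)
  FOLLOW(S)={$}  FOLLOW(A)={$,a}  FOLLOW(B)={a,b,c}  FOLLOW(C)={$,a}

FOLLOW(B) = ["a", "b", "c"]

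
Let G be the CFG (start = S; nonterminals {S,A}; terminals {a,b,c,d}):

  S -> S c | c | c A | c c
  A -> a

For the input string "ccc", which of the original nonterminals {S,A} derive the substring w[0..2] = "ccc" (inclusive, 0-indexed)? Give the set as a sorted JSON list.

Convert to CNF:
  S -> S T0 | T0 A | T0 T0 | c
  A -> a
  T0 -> c

CYK fill — only the sub-triangle for w[0..2]:
  cell(0,0) c: {S,T0}  orig:{S}
  cell(1,1) c: {S,T0}  orig:{S}
  cell(2,2) c: {S,T0}  orig:{S}
  cell(0,1) cc: {S}
  cell(1,2) cc: {S}
  cell(0,2) ccc: {S}

Original NTs in T[0,2] deriving "ccc": ["S"]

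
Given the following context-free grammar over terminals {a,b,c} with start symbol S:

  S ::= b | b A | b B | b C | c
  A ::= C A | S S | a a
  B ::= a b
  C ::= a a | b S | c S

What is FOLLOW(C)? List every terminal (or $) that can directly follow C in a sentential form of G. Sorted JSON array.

FIRST sets, iterate to fixpoint:
pass 1:
  A via A→a a: +{a}
  B via B→a b: +{a}
  C via C→a a: +{a}
  C via C→b S: +{b}
  C via C→c S: +{c}
  S via S→b: +{b}
  S via S→c: +{c}
  S: {b,c}  A: {a}  B: {a}  C: {a,b,c}
pass 2:
  A via A→C A: +{b,c}
  S: {b,c}  A: {a,b,c}  B: {a}  C: {a,b,c}
pass 3: — fixpoint
  S: {b,c}  A: {a,b,c}  B: {a}  C: {a,b,c}

FOLLOW sets:
initialize: $ ∈ FOLLOW(S)
iter 1:
  A→C A: FOLLOW(C) ⊇ FIRST(A) = {a,b,c}; new: +{a,b,c}
  A→S S: FOLLOW(S) ⊇ FIRST(S) = {b,c}; new: +{b,c}
  C→b S: FOLLOW(S) ⊇ FOLLOW(C) ⊇ {a,b,c}; new: +{a}
  S→b A: FOLLOW(A) ⊇ FOLLOW(S) ⊇ {$,a,b,c}; new: +{$,a,b,c}
  S→b B: FOLLOW(B) ⊇ FOLLOW(S) ⊇ {$,a,b,c}; new: +{$,a,b,c}
  S→b C: FOLLOW(C) ⊇ FOLLOW(S) ⊇ {$,a,b,c}; new: +{$}
  FOLLOW[S]={$,a,b,c}  FOLLOW[A]={$,a,b,c}  FOLLOW[B]={$,a,b,c}  FOLLOW[C]={$,a,b,c}
iter 2: (stable)
  FOLLOW[S]={$,a,b,c}  FOLLOW[A]={$,a,b,c}  FOLLOW[B]={$,a,b,c}  FOLLOW[C]={$,a,b,c}

FOLLOW(C) = ["$", "a", "b", "c"]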